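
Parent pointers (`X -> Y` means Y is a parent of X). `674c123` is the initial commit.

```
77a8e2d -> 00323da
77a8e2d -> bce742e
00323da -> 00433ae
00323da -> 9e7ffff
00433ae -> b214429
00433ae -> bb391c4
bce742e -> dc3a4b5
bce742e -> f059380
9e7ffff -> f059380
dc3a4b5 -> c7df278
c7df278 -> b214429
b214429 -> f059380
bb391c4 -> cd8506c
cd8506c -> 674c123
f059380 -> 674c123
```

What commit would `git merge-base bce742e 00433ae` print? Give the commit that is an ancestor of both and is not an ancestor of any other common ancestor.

Ancestors of bce742e: {674c123, b214429, bce742e, c7df278, dc3a4b5, f059380}.
Ancestors of 00433ae: {00433ae, 674c123, b214429, bb391c4, cd8506c, f059380}.
Common ancestors: {674c123, b214429, f059380}.
Among these, b214429 is not an ancestor of any other common ancestor — it is the merge base.

b214429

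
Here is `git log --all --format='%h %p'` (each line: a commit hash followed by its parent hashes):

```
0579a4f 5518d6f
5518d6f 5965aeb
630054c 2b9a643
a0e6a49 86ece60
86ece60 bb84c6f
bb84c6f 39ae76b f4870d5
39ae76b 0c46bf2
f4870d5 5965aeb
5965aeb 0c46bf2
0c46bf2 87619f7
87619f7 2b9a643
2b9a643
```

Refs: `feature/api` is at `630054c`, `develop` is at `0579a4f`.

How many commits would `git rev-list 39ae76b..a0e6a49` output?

Reachable from a0e6a49: {0c46bf2, 2b9a643, 39ae76b, 5965aeb, 86ece60, 87619f7, a0e6a49, bb84c6f, f4870d5}.
Reachable from 39ae76b: {0c46bf2, 2b9a643, 39ae76b, 87619f7}.
In a0e6a49's history but not 39ae76b's: {5965aeb, 86ece60, a0e6a49, bb84c6f, f4870d5} — 5 commits.

5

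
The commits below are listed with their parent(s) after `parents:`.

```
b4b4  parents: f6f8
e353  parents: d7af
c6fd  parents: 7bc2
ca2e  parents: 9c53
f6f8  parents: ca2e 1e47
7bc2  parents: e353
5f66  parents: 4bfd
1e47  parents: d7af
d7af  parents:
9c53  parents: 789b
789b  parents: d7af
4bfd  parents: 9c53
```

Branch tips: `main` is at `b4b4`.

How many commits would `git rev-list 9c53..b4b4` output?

4

Reachable from b4b4: {1e47, 789b, 9c53, b4b4, ca2e, d7af, f6f8}.
Reachable from 9c53: {789b, 9c53, d7af}.
In b4b4's history but not 9c53's: {1e47, b4b4, ca2e, f6f8} — 4 commits.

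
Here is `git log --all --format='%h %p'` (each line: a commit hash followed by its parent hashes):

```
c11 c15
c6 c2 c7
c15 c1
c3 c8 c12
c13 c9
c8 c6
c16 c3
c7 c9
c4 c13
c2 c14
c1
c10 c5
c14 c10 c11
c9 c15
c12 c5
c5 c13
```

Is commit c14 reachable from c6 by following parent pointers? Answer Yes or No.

Yes

Ancestors of c6 (commits reachable by following parents): {c1, c10, c11, c13, c14, c15, c2, c5, c6, c7, c9}.
c14 is in that set, so it is an ancestor of c6.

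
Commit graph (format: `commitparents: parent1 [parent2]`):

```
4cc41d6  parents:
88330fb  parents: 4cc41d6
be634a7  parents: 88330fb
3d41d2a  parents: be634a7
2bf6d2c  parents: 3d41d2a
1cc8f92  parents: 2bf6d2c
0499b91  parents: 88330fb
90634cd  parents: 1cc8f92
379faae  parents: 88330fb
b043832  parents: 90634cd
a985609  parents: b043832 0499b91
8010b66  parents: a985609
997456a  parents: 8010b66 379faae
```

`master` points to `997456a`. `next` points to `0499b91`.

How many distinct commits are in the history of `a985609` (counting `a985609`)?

10

Walking parent pointers from a985609: reachable set = {0499b91, 1cc8f92, 2bf6d2c, 3d41d2a, 4cc41d6, 88330fb, 90634cd, a985609, b043832, be634a7}.
That is 10 commits.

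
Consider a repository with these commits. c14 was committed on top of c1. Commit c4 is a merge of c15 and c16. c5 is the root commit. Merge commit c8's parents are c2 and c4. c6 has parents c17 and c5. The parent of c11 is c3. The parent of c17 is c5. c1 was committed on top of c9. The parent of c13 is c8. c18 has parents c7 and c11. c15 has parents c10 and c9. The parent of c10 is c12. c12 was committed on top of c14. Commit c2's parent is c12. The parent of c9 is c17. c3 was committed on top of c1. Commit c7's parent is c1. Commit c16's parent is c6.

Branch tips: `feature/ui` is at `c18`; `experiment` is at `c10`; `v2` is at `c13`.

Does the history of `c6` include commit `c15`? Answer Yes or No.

No

Ancestors of c6: {c17, c5, c6}.
c15 is not in that set, so it is not an ancestor of c6.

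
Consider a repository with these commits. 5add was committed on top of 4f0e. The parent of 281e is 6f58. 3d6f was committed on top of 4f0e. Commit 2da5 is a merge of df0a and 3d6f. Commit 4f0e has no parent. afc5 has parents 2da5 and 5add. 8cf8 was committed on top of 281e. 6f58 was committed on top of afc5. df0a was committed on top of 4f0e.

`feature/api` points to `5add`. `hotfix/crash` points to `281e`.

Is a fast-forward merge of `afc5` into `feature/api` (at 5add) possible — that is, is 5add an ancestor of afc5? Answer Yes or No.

Yes

A fast-forward from 5add to afc5 is possible iff 5add is an ancestor of afc5.
Ancestors of afc5: {2da5, 3d6f, 4f0e, 5add, afc5, df0a}.
5add is among them, so fast-forward is possible.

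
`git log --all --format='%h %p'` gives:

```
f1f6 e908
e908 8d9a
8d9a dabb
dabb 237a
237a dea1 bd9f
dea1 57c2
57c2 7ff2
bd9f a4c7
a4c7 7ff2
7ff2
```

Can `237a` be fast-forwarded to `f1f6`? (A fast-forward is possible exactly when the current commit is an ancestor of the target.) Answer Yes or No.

A fast-forward from 237a to f1f6 is possible iff 237a is an ancestor of f1f6.
Ancestors of f1f6: {237a, 57c2, 7ff2, 8d9a, a4c7, bd9f, dabb, dea1, e908, f1f6}.
237a is among them, so fast-forward is possible.

Yes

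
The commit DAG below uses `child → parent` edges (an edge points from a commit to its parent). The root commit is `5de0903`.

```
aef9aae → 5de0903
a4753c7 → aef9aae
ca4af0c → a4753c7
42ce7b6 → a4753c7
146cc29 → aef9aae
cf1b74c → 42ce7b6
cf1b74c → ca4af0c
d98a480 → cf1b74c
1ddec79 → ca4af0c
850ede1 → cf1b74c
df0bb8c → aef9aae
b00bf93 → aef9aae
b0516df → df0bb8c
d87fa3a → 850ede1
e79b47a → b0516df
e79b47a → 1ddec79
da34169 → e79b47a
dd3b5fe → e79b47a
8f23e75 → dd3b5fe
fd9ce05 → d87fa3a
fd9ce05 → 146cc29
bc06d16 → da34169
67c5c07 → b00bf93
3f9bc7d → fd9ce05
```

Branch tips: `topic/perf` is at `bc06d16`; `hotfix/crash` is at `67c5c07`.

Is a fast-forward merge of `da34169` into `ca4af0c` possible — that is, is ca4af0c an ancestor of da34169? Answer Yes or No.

Yes

A fast-forward from ca4af0c to da34169 is possible iff ca4af0c is an ancestor of da34169.
Ancestors of da34169: {1ddec79, 5de0903, a4753c7, aef9aae, b0516df, ca4af0c, da34169, df0bb8c, e79b47a}.
ca4af0c is among them, so fast-forward is possible.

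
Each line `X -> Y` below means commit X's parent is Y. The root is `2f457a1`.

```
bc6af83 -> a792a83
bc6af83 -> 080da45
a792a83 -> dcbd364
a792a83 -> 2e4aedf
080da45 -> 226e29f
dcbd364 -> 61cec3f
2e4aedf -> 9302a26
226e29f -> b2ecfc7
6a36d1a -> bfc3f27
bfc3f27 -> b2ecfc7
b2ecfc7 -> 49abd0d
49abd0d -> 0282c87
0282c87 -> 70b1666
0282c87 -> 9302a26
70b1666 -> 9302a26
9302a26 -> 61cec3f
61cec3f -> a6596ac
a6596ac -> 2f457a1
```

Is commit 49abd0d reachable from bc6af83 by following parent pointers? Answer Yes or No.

Ancestors of bc6af83 (commits reachable by following parents): {0282c87, 080da45, 226e29f, 2e4aedf, 2f457a1, 49abd0d, 61cec3f, 70b1666, 9302a26, a6596ac, a792a83, b2ecfc7, bc6af83, dcbd364}.
49abd0d is in that set, so it is an ancestor of bc6af83.

Yes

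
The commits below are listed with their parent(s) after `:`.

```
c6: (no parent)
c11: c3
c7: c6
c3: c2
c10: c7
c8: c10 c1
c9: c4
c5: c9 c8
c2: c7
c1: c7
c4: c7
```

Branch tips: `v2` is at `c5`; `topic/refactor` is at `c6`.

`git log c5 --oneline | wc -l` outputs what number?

8

Walking parent pointers from c5: reachable set = {c1, c10, c4, c5, c6, c7, c8, c9}.
That is 8 commits.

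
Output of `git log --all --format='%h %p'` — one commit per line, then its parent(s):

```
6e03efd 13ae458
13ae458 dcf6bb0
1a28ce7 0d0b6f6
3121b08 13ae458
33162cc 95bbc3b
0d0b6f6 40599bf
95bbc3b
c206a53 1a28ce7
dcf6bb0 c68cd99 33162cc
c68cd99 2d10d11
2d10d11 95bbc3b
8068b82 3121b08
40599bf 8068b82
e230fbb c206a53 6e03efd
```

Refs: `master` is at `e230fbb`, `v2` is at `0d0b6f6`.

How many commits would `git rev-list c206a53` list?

Walking parent pointers from c206a53: reachable set = {0d0b6f6, 13ae458, 1a28ce7, 2d10d11, 3121b08, 33162cc, 40599bf, 8068b82, 95bbc3b, c206a53, c68cd99, dcf6bb0}.
That is 12 commits.

12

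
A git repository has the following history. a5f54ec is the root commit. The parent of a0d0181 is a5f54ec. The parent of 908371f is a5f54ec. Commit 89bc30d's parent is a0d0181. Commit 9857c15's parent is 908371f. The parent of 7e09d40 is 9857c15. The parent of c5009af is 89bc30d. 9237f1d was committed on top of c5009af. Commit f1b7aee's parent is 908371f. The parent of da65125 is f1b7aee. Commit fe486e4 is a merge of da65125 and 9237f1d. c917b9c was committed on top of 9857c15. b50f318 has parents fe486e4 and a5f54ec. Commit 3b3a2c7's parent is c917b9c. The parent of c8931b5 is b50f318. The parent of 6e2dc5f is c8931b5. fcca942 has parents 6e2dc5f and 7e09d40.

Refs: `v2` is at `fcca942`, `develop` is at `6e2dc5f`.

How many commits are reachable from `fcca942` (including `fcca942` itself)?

15

Walking parent pointers from fcca942: reachable set = {6e2dc5f, 7e09d40, 89bc30d, 908371f, 9237f1d, 9857c15, a0d0181, a5f54ec, b50f318, c5009af, c8931b5, da65125, f1b7aee, fcca942, fe486e4}.
That is 15 commits.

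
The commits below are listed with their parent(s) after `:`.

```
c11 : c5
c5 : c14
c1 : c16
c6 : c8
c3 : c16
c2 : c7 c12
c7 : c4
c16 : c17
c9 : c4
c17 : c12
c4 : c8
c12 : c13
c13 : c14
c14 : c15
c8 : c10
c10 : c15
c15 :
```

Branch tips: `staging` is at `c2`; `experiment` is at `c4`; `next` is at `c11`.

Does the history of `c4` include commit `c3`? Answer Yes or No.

Ancestors of c4: {c10, c15, c4, c8}.
c3 is not in that set, so it is not an ancestor of c4.

No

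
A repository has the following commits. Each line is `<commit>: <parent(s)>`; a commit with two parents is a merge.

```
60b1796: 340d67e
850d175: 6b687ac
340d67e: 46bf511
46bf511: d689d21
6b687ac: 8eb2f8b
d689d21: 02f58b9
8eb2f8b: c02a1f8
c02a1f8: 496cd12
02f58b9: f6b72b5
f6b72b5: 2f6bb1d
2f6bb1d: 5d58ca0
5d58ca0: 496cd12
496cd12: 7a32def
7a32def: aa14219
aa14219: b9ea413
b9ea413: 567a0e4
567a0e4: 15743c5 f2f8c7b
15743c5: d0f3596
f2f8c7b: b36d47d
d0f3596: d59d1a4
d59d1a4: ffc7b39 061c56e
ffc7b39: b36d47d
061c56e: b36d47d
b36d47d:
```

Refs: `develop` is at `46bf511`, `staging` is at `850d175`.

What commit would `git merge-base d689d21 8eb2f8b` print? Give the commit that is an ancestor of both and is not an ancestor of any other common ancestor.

Ancestors of d689d21: {02f58b9, 061c56e, 15743c5, 2f6bb1d, 496cd12, 567a0e4, 5d58ca0, 7a32def, aa14219, b36d47d, b9ea413, d0f3596, d59d1a4, d689d21, f2f8c7b, f6b72b5, ffc7b39}.
Ancestors of 8eb2f8b: {061c56e, 15743c5, 496cd12, 567a0e4, 7a32def, 8eb2f8b, aa14219, b36d47d, b9ea413, c02a1f8, d0f3596, d59d1a4, f2f8c7b, ffc7b39}.
Common ancestors: {061c56e, 15743c5, 496cd12, 567a0e4, 7a32def, aa14219, b36d47d, b9ea413, d0f3596, d59d1a4, f2f8c7b, ffc7b39}.
Among these, 496cd12 is not an ancestor of any other common ancestor — it is the merge base.

496cd12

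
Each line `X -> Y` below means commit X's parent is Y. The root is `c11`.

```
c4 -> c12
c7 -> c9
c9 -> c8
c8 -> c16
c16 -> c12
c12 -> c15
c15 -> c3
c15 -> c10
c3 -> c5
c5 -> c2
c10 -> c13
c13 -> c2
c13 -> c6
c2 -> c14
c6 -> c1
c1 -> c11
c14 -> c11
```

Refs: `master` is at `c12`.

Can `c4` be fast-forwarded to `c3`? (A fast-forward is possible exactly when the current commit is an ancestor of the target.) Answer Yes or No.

A fast-forward from c4 to c3 is possible iff c4 is an ancestor of c3.
Ancestors of c3: {c11, c14, c2, c3, c5}.
c4 is not among them, so fast-forward is not possible.

No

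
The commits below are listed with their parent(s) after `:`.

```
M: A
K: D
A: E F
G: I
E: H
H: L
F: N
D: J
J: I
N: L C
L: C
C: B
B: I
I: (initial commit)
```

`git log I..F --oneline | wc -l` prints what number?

5

Reachable from F: {B, C, F, I, L, N}.
Reachable from I: {I}.
In F's history but not I's: {B, C, F, L, N} — 5 commits.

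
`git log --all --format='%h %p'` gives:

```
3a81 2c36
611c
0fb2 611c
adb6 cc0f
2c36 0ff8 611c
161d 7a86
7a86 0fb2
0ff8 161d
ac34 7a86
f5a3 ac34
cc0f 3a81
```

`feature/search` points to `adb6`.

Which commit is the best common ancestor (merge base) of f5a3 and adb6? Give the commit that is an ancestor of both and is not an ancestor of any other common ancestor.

Ancestors of f5a3: {0fb2, 611c, 7a86, ac34, f5a3}.
Ancestors of adb6: {0fb2, 0ff8, 161d, 2c36, 3a81, 611c, 7a86, adb6, cc0f}.
Common ancestors: {0fb2, 611c, 7a86}.
Among these, 7a86 is not an ancestor of any other common ancestor — it is the merge base.

7a86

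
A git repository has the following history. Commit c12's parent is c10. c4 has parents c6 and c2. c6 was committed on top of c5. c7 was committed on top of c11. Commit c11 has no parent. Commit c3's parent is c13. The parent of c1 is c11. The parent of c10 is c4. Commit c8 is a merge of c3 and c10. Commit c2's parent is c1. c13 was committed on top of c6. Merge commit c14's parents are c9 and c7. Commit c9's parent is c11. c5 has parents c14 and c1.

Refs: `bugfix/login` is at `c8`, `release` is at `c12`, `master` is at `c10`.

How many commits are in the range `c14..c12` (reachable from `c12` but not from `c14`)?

Reachable from c12: {c1, c10, c11, c12, c14, c2, c4, c5, c6, c7, c9}.
Reachable from c14: {c11, c14, c7, c9}.
In c12's history but not c14's: {c1, c10, c12, c2, c4, c5, c6} — 7 commits.

7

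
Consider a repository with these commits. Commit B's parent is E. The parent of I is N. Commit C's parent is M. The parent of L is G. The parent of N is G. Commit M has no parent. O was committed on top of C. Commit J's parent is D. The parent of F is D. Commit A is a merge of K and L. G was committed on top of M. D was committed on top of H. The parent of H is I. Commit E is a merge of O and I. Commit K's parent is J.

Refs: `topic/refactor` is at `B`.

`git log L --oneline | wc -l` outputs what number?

3

Walking parent pointers from L: reachable set = {G, L, M}.
That is 3 commits.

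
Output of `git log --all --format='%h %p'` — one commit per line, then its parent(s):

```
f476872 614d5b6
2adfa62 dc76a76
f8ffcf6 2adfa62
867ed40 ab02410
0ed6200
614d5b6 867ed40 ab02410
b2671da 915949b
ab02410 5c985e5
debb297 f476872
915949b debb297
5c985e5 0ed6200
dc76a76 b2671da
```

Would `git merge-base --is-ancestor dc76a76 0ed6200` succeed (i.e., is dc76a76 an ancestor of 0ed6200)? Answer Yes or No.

Ancestors of 0ed6200: {0ed6200}.
dc76a76 is not in that set, so it is not an ancestor of 0ed6200.

No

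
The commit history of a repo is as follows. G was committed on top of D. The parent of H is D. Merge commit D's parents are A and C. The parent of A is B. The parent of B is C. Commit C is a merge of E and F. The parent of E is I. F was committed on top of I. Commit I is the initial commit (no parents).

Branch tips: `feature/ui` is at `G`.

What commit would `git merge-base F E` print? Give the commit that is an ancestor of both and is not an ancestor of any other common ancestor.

I

Ancestors of F: {F, I}.
Ancestors of E: {E, I}.
Common ancestors: {I}.
The only common ancestor is I, so it is the merge base.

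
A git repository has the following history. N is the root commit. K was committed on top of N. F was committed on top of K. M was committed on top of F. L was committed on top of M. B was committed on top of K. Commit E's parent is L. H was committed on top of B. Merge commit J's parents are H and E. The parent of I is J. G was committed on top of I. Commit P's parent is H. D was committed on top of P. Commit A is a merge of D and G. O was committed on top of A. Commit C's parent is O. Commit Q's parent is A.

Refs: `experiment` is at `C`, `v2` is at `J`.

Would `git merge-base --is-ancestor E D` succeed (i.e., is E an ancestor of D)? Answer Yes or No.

Ancestors of D: {B, D, H, K, N, P}.
E is not in that set, so it is not an ancestor of D.

No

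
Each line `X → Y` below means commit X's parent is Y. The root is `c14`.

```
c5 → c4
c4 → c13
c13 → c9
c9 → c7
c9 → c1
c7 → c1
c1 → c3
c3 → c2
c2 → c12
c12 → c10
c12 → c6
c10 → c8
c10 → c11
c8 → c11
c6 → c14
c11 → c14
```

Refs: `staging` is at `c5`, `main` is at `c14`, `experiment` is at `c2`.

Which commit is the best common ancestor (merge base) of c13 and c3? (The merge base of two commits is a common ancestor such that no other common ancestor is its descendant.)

Ancestors of c13: {c1, c10, c11, c12, c13, c14, c2, c3, c6, c7, c8, c9}.
Ancestors of c3: {c10, c11, c12, c14, c2, c3, c6, c8}.
Common ancestors: {c10, c11, c12, c14, c2, c3, c6, c8}.
Among these, c3 is not an ancestor of any other common ancestor — it is the merge base.

c3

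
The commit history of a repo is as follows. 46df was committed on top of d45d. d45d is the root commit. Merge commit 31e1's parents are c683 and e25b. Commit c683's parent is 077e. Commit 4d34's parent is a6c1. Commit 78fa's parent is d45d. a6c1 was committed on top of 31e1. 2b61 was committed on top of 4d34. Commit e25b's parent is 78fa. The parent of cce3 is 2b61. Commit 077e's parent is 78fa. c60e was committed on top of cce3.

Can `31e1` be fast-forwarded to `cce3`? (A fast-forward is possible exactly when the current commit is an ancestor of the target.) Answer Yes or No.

Yes

A fast-forward from 31e1 to cce3 is possible iff 31e1 is an ancestor of cce3.
Ancestors of cce3: {077e, 2b61, 31e1, 4d34, 78fa, a6c1, c683, cce3, d45d, e25b}.
31e1 is among them, so fast-forward is possible.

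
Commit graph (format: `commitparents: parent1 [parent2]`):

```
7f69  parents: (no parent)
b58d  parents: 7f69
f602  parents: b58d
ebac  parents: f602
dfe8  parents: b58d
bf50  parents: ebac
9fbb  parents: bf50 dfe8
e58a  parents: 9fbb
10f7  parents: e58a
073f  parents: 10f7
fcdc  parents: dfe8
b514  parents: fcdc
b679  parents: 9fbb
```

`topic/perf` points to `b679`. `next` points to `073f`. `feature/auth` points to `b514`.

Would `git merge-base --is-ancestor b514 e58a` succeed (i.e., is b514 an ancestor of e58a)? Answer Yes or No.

Ancestors of e58a: {7f69, 9fbb, b58d, bf50, dfe8, e58a, ebac, f602}.
b514 is not in that set, so it is not an ancestor of e58a.

No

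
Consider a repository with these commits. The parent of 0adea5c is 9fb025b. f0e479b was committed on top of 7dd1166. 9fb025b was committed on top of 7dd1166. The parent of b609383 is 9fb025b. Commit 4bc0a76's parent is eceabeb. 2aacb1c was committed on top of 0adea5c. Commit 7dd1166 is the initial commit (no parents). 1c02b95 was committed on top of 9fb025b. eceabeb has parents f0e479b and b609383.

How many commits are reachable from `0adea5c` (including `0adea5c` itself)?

3

Walking parent pointers from 0adea5c: reachable set = {0adea5c, 7dd1166, 9fb025b}.
That is 3 commits.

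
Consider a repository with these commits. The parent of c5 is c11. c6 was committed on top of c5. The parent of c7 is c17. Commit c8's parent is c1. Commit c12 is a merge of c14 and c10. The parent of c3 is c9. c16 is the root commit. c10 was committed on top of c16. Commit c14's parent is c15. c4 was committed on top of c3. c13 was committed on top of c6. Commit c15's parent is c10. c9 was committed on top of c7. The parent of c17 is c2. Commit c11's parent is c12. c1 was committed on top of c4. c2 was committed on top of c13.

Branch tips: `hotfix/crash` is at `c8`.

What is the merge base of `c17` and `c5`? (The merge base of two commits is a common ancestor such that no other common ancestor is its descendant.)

Ancestors of c17: {c10, c11, c12, c13, c14, c15, c16, c17, c2, c5, c6}.
Ancestors of c5: {c10, c11, c12, c14, c15, c16, c5}.
Common ancestors: {c10, c11, c12, c14, c15, c16, c5}.
Among these, c5 is not an ancestor of any other common ancestor — it is the merge base.

c5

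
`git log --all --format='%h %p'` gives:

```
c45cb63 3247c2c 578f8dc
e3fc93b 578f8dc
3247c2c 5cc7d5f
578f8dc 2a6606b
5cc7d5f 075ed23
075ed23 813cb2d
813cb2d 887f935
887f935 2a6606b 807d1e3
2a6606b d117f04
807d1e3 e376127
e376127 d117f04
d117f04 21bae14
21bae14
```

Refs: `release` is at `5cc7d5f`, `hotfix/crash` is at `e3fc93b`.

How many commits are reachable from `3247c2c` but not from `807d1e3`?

6

Reachable from 3247c2c: {075ed23, 21bae14, 2a6606b, 3247c2c, 5cc7d5f, 807d1e3, 813cb2d, 887f935, d117f04, e376127}.
Reachable from 807d1e3: {21bae14, 807d1e3, d117f04, e376127}.
In 3247c2c's history but not 807d1e3's: {075ed23, 2a6606b, 3247c2c, 5cc7d5f, 813cb2d, 887f935} — 6 commits.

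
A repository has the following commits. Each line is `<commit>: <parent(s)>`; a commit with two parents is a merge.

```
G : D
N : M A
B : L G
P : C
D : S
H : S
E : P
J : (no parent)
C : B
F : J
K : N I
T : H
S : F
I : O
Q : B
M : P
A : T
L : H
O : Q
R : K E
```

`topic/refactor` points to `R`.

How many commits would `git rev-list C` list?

9

Walking parent pointers from C: reachable set = {B, C, D, F, G, H, J, L, S}.
That is 9 commits.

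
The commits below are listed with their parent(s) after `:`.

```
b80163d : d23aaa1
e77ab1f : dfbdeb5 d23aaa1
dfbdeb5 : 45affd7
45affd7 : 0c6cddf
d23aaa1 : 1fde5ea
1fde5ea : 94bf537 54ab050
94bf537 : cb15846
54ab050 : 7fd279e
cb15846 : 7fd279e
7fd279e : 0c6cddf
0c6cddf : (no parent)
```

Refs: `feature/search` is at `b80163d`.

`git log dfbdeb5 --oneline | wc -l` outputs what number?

Walking parent pointers from dfbdeb5: reachable set = {0c6cddf, 45affd7, dfbdeb5}.
That is 3 commits.

3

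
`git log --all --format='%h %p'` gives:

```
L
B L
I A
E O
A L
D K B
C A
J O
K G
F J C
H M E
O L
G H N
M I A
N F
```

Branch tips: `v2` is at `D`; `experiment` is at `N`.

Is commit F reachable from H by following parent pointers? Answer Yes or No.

Ancestors of H: {A, E, H, I, L, M, O}.
F is not in that set, so it is not an ancestor of H.

No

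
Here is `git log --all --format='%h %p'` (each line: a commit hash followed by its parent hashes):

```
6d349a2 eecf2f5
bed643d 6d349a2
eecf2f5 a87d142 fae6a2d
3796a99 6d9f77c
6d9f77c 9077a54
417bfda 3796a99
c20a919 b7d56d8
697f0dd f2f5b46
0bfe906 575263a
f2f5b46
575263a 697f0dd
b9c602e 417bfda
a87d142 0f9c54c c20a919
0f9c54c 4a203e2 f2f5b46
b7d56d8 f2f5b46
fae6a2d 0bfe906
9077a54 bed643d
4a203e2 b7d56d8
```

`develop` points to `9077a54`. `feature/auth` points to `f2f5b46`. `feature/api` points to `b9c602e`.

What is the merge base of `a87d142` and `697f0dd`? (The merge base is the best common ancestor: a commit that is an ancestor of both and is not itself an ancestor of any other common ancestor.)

f2f5b46

Ancestors of a87d142: {0f9c54c, 4a203e2, a87d142, b7d56d8, c20a919, f2f5b46}.
Ancestors of 697f0dd: {697f0dd, f2f5b46}.
Common ancestors: {f2f5b46}.
The only common ancestor is f2f5b46, so it is the merge base.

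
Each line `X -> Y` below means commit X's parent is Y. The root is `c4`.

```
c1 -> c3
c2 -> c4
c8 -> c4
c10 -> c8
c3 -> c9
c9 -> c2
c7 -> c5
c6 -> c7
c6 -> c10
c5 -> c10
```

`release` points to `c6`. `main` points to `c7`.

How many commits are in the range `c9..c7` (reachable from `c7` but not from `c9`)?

4

Reachable from c7: {c10, c4, c5, c7, c8}.
Reachable from c9: {c2, c4, c9}.
In c7's history but not c9's: {c10, c5, c7, c8} — 4 commits.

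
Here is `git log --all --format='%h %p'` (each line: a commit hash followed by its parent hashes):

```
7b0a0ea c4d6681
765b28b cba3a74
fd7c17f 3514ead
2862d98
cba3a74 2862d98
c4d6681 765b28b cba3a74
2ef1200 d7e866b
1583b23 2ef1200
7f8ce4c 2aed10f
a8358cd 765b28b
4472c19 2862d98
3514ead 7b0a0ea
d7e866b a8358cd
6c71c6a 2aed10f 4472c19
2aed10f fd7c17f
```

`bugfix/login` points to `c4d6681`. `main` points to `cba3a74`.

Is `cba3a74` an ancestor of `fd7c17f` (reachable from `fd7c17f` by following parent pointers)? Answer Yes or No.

Yes

Ancestors of fd7c17f (commits reachable by following parents): {2862d98, 3514ead, 765b28b, 7b0a0ea, c4d6681, cba3a74, fd7c17f}.
cba3a74 is in that set, so it is an ancestor of fd7c17f.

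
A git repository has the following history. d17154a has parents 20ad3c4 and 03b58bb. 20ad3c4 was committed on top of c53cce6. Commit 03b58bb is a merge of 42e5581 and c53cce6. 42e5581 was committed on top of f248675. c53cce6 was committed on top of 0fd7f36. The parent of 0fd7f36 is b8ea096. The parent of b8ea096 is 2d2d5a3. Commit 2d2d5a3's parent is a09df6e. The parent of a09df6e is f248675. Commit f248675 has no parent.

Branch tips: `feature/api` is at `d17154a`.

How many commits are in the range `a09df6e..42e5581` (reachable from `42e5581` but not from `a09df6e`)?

Reachable from 42e5581: {42e5581, f248675}.
Reachable from a09df6e: {a09df6e, f248675}.
In 42e5581's history but not a09df6e's: {42e5581} — 1 commit.

1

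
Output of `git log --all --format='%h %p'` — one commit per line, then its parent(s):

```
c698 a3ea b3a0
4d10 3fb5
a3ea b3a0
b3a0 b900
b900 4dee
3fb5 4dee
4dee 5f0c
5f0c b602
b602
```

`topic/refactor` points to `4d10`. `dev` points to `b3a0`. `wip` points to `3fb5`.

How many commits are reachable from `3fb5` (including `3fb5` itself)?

Walking parent pointers from 3fb5: reachable set = {3fb5, 4dee, 5f0c, b602}.
That is 4 commits.

4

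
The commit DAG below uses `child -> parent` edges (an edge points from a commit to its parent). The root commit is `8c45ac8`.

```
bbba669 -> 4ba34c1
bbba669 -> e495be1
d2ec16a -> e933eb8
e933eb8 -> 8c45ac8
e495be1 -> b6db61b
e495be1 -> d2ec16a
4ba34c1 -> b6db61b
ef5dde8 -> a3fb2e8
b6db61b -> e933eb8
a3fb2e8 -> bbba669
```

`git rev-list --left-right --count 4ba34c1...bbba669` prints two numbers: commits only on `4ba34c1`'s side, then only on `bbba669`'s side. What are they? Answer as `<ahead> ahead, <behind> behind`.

Reachable from 4ba34c1: {4ba34c1, 8c45ac8, b6db61b, e933eb8}.
Reachable from bbba669: {4ba34c1, 8c45ac8, b6db61b, bbba669, d2ec16a, e495be1, e933eb8}.
Only in 4ba34c1's history (ahead): {} — 0.
Only in bbba669's history (behind): {bbba669, d2ec16a, e495be1} — 3.

0 ahead, 3 behind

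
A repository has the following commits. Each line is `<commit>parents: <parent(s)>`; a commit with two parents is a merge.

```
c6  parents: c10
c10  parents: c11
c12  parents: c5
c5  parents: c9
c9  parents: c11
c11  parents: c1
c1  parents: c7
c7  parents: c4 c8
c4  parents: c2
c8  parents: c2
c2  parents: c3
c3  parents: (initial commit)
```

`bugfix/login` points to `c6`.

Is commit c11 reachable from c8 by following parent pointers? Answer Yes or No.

Ancestors of c8: {c2, c3, c8}.
c11 is not in that set, so it is not an ancestor of c8.

No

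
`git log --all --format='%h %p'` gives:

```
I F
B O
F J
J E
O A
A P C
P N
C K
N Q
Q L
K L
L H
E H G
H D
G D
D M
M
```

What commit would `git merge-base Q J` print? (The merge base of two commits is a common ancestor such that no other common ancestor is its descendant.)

H

Ancestors of Q: {D, H, L, M, Q}.
Ancestors of J: {D, E, G, H, J, M}.
Common ancestors: {D, H, M}.
Among these, H is not an ancestor of any other common ancestor — it is the merge base.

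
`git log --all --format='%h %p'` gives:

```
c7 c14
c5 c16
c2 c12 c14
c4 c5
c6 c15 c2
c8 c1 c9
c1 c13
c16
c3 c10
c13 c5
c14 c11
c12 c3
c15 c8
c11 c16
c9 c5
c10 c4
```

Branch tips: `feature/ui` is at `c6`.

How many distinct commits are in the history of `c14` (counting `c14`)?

Walking parent pointers from c14: reachable set = {c11, c14, c16}.
That is 3 commits.

3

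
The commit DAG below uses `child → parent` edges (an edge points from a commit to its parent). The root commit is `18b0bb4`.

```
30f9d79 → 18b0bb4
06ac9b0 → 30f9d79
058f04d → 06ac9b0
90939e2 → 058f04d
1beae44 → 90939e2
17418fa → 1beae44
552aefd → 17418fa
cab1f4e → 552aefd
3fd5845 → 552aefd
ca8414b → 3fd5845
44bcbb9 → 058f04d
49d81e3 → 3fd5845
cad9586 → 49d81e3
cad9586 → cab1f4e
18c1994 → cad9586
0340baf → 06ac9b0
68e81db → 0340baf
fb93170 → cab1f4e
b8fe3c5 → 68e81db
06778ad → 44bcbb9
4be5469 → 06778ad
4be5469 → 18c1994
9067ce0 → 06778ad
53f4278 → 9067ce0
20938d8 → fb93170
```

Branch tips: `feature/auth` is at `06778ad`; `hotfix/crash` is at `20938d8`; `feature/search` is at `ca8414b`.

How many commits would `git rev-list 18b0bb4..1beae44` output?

5

Reachable from 1beae44: {058f04d, 06ac9b0, 18b0bb4, 1beae44, 30f9d79, 90939e2}.
Reachable from 18b0bb4: {18b0bb4}.
In 1beae44's history but not 18b0bb4's: {058f04d, 06ac9b0, 1beae44, 30f9d79, 90939e2} — 5 commits.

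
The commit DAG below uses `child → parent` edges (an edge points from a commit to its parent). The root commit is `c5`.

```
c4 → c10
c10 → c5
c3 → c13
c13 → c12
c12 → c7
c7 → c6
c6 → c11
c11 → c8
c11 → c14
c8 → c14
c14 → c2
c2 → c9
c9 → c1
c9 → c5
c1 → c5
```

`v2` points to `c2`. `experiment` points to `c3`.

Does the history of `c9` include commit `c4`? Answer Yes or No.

No

Ancestors of c9: {c1, c5, c9}.
c4 is not in that set, so it is not an ancestor of c9.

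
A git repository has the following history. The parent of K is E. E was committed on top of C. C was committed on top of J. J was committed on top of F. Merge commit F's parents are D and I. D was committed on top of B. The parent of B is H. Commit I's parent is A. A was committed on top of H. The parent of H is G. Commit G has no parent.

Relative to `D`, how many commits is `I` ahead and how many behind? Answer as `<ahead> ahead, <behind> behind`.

2 ahead, 2 behind

Reachable from I: {A, G, H, I}.
Reachable from D: {B, D, G, H}.
Only in I's history (ahead): {A, I} — 2.
Only in D's history (behind): {B, D} — 2.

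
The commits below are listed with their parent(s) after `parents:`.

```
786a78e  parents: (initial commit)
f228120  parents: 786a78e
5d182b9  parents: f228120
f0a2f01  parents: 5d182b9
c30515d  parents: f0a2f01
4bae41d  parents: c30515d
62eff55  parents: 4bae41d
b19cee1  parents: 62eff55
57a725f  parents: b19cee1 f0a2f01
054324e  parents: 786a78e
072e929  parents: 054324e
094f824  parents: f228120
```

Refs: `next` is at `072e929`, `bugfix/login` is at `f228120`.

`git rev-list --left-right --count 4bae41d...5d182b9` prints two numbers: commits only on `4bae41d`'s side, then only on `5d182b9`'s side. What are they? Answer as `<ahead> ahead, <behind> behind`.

Reachable from 4bae41d: {4bae41d, 5d182b9, 786a78e, c30515d, f0a2f01, f228120}.
Reachable from 5d182b9: {5d182b9, 786a78e, f228120}.
Only in 4bae41d's history (ahead): {4bae41d, c30515d, f0a2f01} — 3.
Only in 5d182b9's history (behind): {} — 0.

3 ahead, 0 behind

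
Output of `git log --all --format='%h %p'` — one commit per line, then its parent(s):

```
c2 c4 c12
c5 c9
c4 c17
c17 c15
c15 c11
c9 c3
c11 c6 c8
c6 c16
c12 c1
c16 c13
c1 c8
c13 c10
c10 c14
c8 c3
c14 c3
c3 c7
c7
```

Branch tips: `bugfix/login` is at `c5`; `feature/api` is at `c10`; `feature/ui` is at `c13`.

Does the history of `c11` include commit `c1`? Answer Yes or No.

Ancestors of c11: {c10, c11, c13, c14, c16, c3, c6, c7, c8}.
c1 is not in that set, so it is not an ancestor of c11.

No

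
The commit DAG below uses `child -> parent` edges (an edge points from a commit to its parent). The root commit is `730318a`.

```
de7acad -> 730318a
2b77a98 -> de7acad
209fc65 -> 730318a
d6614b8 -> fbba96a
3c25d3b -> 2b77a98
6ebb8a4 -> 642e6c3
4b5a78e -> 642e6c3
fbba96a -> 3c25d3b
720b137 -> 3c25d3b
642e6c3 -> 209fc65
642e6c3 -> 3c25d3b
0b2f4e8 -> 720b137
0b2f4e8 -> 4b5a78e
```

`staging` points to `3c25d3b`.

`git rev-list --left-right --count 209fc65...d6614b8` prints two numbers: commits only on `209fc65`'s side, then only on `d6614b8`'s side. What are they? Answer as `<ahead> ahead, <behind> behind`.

1 ahead, 5 behind

Reachable from 209fc65: {209fc65, 730318a}.
Reachable from d6614b8: {2b77a98, 3c25d3b, 730318a, d6614b8, de7acad, fbba96a}.
Only in 209fc65's history (ahead): {209fc65} — 1.
Only in d6614b8's history (behind): {2b77a98, 3c25d3b, d6614b8, de7acad, fbba96a} — 5.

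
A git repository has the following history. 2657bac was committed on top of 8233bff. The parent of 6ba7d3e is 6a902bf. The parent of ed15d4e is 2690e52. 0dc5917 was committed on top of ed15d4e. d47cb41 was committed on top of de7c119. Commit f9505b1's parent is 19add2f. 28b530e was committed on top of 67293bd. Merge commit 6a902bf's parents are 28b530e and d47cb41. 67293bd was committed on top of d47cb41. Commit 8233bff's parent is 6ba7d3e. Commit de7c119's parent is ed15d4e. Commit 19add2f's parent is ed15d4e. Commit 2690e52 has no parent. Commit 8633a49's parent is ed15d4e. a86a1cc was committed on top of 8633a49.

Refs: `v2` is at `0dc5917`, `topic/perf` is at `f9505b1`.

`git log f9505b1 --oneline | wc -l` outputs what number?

Walking parent pointers from f9505b1: reachable set = {19add2f, 2690e52, ed15d4e, f9505b1}.
That is 4 commits.

4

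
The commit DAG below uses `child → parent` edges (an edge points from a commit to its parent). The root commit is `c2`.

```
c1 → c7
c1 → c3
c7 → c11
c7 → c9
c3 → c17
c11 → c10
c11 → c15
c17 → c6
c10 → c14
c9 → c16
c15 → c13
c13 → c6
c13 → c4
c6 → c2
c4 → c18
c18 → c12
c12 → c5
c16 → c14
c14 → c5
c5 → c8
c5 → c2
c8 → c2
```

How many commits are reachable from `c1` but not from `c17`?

Reachable from c1: {c1, c10, c11, c12, c13, c14, c15, c16, c17, c18, c2, c3, c4, c5, c6, c7, c8, c9}.
Reachable from c17: {c17, c2, c6}.
In c1's history but not c17's: {c1, c10, c11, c12, c13, c14, c15, c16, c18, c3, c4, c5, c7, c8, c9} — 15 commits.

15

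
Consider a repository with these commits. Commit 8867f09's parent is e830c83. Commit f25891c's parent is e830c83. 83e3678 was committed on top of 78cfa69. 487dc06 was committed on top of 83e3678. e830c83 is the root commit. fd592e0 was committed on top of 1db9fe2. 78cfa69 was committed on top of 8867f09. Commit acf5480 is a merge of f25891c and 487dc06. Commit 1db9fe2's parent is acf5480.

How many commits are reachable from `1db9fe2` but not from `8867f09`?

Reachable from 1db9fe2: {1db9fe2, 487dc06, 78cfa69, 83e3678, 8867f09, acf5480, e830c83, f25891c}.
Reachable from 8867f09: {8867f09, e830c83}.
In 1db9fe2's history but not 8867f09's: {1db9fe2, 487dc06, 78cfa69, 83e3678, acf5480, f25891c} — 6 commits.

6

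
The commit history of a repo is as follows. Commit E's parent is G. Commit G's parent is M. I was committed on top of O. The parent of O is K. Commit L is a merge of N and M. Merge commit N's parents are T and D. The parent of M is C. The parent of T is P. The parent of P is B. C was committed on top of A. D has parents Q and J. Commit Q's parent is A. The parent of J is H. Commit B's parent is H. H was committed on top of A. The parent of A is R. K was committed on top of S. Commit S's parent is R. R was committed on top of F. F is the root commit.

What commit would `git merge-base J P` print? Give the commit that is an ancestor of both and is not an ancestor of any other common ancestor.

H

Ancestors of J: {A, F, H, J, R}.
Ancestors of P: {A, B, F, H, P, R}.
Common ancestors: {A, F, H, R}.
Among these, H is not an ancestor of any other common ancestor — it is the merge base.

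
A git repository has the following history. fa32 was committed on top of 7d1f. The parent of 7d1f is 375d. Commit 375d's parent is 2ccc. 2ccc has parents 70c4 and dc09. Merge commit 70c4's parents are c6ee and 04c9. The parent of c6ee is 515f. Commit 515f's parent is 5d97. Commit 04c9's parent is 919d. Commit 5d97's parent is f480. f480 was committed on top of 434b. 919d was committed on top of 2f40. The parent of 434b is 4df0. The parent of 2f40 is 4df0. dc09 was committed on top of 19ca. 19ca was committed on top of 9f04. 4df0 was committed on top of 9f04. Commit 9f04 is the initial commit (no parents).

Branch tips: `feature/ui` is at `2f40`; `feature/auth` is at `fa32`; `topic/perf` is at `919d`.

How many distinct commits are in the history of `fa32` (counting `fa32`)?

Walking parent pointers from fa32: reachable set = {04c9, 19ca, 2ccc, 2f40, 375d, 434b, 4df0, 515f, 5d97, 70c4, 7d1f, 919d, 9f04, c6ee, dc09, f480, fa32}.
That is 17 commits.

17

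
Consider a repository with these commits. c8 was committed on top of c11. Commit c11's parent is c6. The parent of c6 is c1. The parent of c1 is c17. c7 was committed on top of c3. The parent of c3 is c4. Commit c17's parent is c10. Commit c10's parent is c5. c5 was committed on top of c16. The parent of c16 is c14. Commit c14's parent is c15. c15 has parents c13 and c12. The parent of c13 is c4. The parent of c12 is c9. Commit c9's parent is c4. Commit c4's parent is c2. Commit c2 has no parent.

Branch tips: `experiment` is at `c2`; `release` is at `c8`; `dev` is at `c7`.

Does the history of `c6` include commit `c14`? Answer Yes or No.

Yes

Ancestors of c6 (commits reachable by following parents): {c1, c10, c12, c13, c14, c15, c16, c17, c2, c4, c5, c6, c9}.
c14 is in that set, so it is an ancestor of c6.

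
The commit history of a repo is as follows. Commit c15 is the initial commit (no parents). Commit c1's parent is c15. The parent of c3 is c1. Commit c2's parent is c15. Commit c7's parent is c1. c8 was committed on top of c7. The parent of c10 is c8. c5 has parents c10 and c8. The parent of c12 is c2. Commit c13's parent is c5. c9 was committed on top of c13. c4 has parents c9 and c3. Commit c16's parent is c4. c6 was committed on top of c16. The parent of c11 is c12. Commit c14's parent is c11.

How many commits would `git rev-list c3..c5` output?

4

Reachable from c5: {c1, c10, c15, c5, c7, c8}.
Reachable from c3: {c1, c15, c3}.
In c5's history but not c3's: {c10, c5, c7, c8} — 4 commits.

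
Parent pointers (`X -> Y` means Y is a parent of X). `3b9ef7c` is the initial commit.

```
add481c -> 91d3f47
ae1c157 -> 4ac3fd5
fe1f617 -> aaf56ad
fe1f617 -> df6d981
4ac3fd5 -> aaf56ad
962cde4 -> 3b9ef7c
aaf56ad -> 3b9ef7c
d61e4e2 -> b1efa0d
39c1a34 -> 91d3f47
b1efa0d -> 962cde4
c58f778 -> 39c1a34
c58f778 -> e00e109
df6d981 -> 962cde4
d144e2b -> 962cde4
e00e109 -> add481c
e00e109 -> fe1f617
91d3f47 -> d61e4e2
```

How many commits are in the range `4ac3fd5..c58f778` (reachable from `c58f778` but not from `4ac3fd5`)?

10

Reachable from c58f778: {39c1a34, 3b9ef7c, 91d3f47, 962cde4, aaf56ad, add481c, b1efa0d, c58f778, d61e4e2, df6d981, e00e109, fe1f617}.
Reachable from 4ac3fd5: {3b9ef7c, 4ac3fd5, aaf56ad}.
In c58f778's history but not 4ac3fd5's: {39c1a34, 91d3f47, 962cde4, add481c, b1efa0d, c58f778, d61e4e2, df6d981, e00e109, fe1f617} — 10 commits.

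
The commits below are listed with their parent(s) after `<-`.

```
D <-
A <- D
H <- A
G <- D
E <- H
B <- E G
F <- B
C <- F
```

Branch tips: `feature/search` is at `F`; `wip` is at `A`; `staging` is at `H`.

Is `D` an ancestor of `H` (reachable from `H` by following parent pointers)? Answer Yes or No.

Yes

Ancestors of H (commits reachable by following parents): {A, D, H}.
D is in that set, so it is an ancestor of H.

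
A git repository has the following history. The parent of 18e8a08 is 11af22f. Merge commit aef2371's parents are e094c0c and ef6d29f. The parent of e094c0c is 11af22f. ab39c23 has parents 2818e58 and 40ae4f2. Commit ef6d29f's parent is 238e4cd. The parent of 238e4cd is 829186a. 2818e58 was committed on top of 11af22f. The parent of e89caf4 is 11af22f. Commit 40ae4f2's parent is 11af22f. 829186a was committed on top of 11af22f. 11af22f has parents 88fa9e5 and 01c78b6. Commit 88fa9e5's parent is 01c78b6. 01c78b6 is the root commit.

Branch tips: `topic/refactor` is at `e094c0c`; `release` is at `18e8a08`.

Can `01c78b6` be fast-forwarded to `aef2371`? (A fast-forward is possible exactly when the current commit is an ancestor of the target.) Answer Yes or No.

A fast-forward from 01c78b6 to aef2371 is possible iff 01c78b6 is an ancestor of aef2371.
Ancestors of aef2371: {01c78b6, 11af22f, 238e4cd, 829186a, 88fa9e5, aef2371, e094c0c, ef6d29f}.
01c78b6 is among them, so fast-forward is possible.

Yes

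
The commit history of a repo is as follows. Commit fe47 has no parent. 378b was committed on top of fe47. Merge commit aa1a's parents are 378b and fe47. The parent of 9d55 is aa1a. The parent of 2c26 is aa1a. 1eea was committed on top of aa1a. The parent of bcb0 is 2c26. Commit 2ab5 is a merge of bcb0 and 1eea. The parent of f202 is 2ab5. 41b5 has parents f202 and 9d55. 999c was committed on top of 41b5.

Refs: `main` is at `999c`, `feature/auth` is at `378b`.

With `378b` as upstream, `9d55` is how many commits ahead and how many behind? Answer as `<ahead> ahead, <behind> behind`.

Reachable from 9d55: {378b, 9d55, aa1a, fe47}.
Reachable from 378b: {378b, fe47}.
Only in 9d55's history (ahead): {9d55, aa1a} — 2.
Only in 378b's history (behind): {} — 0.

2 ahead, 0 behind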